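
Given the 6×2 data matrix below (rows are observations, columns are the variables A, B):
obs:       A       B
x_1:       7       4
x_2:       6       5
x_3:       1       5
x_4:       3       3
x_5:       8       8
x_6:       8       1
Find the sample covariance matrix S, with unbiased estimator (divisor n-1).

Step 1 — column means:
  mean(A) = (7 + 6 + 1 + 3 + 8 + 8) / 6 = 33/6 = 5.5
  mean(B) = (4 + 5 + 5 + 3 + 8 + 1) / 6 = 26/6 = 4.3333

Step 2 — sample covariance S[i,j] = (1/(n-1)) · Σ_k (x_{k,i} - mean_i) · (x_{k,j} - mean_j), with n-1 = 5.
  S[A,A] = ((1.5)·(1.5) + (0.5)·(0.5) + (-4.5)·(-4.5) + (-2.5)·(-2.5) + (2.5)·(2.5) + (2.5)·(2.5)) / 5 = 41.5/5 = 8.3
  S[A,B] = ((1.5)·(-0.3333) + (0.5)·(0.6667) + (-4.5)·(0.6667) + (-2.5)·(-1.3333) + (2.5)·(3.6667) + (2.5)·(-3.3333)) / 5 = 1/5 = 0.2
  S[B,B] = ((-0.3333)·(-0.3333) + (0.6667)·(0.6667) + (0.6667)·(0.6667) + (-1.3333)·(-1.3333) + (3.6667)·(3.6667) + (-3.3333)·(-3.3333)) / 5 = 27.3333/5 = 5.4667

S is symmetric (S[j,i] = S[i,j]). Assembling:

S = [[8.3, 0.2],
 [0.2, 5.4667]]


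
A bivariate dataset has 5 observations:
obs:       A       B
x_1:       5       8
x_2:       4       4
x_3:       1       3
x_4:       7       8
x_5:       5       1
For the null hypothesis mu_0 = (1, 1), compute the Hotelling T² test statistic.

Step 1 — sample mean vector:
  mean(A) = (5 + 4 + 1 + 7 + 5) / 5 = 22/5 = 4.4
  mean(B) = (8 + 4 + 3 + 8 + 1) / 5 = 24/5 = 4.8
  x̄ = (4.4, 4.8),  deviation x̄ - mu_0 = (4.4, 4.8) - (1, 1) = (3.4, 3.8).

Step 2 — sample covariance matrix, S[i,j] = (1/(n-1)) · Σ_k (x_{k,i} - mean_i) · (x_{k,j} - mean_j), divisor n-1 = 4:
  S[A,A] = ((0.6)·(0.6) + (-0.4)·(-0.4) + (-3.4)·(-3.4) + (2.6)·(2.6) + (0.6)·(0.6)) / 4 = 19.2/4 = 4.8
  S[A,B] = ((0.6)·(3.2) + (-0.4)·(-0.8) + (-3.4)·(-1.8) + (2.6)·(3.2) + (0.6)·(-3.8)) / 4 = 14.4/4 = 3.6
  S[B,B] = ((3.2)·(3.2) + (-0.8)·(-0.8) + (-1.8)·(-1.8) + (3.2)·(3.2) + (-3.8)·(-3.8)) / 4 = 38.8/4 = 9.7
  S = [[4.8, 3.6],
 [3.6, 9.7]].

Step 3 — invert S. det(S) = 4.8·9.7 - (3.6)² = 33.6.
  S^{-1} = (1/det) · [[d, -b], [-b, a]] = [[0.2887, -0.1071],
 [-0.1071, 0.1429]].

Step 4 — quadratic form (x̄ - mu_0)^T · S^{-1} · (x̄ - mu_0):
  S^{-1} · (x̄ - mu_0) = (0.5744, 0.1786),
  (x̄ - mu_0)^T · [...] = (3.4)·(0.5744) + (3.8)·(0.1786) = 2.6315.

Step 5 — scale by n: T² = 5 · 2.6315 = 13.1577.

T² ≈ 13.1577


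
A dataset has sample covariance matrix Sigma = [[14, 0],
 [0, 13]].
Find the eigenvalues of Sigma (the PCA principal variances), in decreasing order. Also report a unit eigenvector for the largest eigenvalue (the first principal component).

Step 1 — characteristic polynomial of 2×2 Sigma:
  det(Sigma - λI) = λ² - trace · λ + det = 0.
  trace = 14 + 13 = 27, det = 14·13 - (0)² = 182.
Step 2 — discriminant:
  Δ = trace² - 4·det = 729 - 728 = 1.
Step 3 — eigenvalues:
  λ = (trace ± √Δ)/2 = (27 ± 1)/2,
  λ_1 = 14,  λ_2 = 13.

Step 4 — unit eigenvector for λ_1: Sigma is diagonal, so its eigenvectors are the coordinate axes. λ_1 = 14 is the diagonal entry on the first coordinate axis, hence
  v_1 = (1, 0) (||v_1|| = 1).

λ_1 = 14,  λ_2 = 13;  v_1 ≈ (1, 0)


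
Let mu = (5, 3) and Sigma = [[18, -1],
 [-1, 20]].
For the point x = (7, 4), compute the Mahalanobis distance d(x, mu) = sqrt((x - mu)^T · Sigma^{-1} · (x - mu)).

Step 1 — centre the observation: (x - mu) = (2, 1).

Step 2 — invert Sigma. det(Sigma) = 18·20 - (-1)² = 359.
  Sigma^{-1} = (1/det) · [[d, -b], [-b, a]] = [[0.0557, 0.0028],
 [0.0028, 0.0501]].

Step 3 — form the quadratic (x - mu)^T · Sigma^{-1} · (x - mu):
  Sigma^{-1} · (x - mu) = (0.1142, 0.0557).
  (x - mu)^T · [Sigma^{-1} · (x - mu)] = (2)·(0.1142) + (1)·(0.0557) = 0.2841.

Step 4 — take square root: d = √(0.2841) ≈ 0.533.

d(x, mu) = √(0.2841) ≈ 0.533


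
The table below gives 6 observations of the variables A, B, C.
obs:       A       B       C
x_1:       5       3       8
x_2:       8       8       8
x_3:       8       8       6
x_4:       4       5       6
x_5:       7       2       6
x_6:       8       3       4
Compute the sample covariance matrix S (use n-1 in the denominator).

Step 1 — column means:
  mean(A) = (5 + 8 + 8 + 4 + 7 + 8) / 6 = 40/6 = 6.6667
  mean(B) = (3 + 8 + 8 + 5 + 2 + 3) / 6 = 29/6 = 4.8333
  mean(C) = (8 + 8 + 6 + 6 + 6 + 4) / 6 = 38/6 = 6.3333

Step 2 — sample covariance S[i,j] = (1/(n-1)) · Σ_k (x_{k,i} - mean_i) · (x_{k,j} - mean_j), with n-1 = 5.
  S[A,A] = ((-1.6667)·(-1.6667) + (1.3333)·(1.3333) + (1.3333)·(1.3333) + (-2.6667)·(-2.6667) + (0.3333)·(0.3333) + (1.3333)·(1.3333)) / 5 = 15.3333/5 = 3.0667
  S[A,B] = ((-1.6667)·(-1.8333) + (1.3333)·(3.1667) + (1.3333)·(3.1667) + (-2.6667)·(0.1667) + (0.3333)·(-2.8333) + (1.3333)·(-1.8333)) / 5 = 7.6667/5 = 1.5333
  S[A,C] = ((-1.6667)·(1.6667) + (1.3333)·(1.6667) + (1.3333)·(-0.3333) + (-2.6667)·(-0.3333) + (0.3333)·(-0.3333) + (1.3333)·(-2.3333)) / 5 = -3.3333/5 = -0.6667
  S[B,B] = ((-1.8333)·(-1.8333) + (3.1667)·(3.1667) + (3.1667)·(3.1667) + (0.1667)·(0.1667) + (-2.8333)·(-2.8333) + (-1.8333)·(-1.8333)) / 5 = 34.8333/5 = 6.9667
  S[B,C] = ((-1.8333)·(1.6667) + (3.1667)·(1.6667) + (3.1667)·(-0.3333) + (0.1667)·(-0.3333) + (-2.8333)·(-0.3333) + (-1.8333)·(-2.3333)) / 5 = 6.3333/5 = 1.2667
  S[C,C] = ((1.6667)·(1.6667) + (1.6667)·(1.6667) + (-0.3333)·(-0.3333) + (-0.3333)·(-0.3333) + (-0.3333)·(-0.3333) + (-2.3333)·(-2.3333)) / 5 = 11.3333/5 = 2.2667

S is symmetric (S[j,i] = S[i,j]). Assembling:

S = [[3.0667, 1.5333, -0.6667],
 [1.5333, 6.9667, 1.2667],
 [-0.6667, 1.2667, 2.2667]]


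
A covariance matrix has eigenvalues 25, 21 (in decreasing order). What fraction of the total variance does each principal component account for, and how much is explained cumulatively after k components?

Step 1 — total variance = trace(Sigma) = Σ λ_i = 25 + 21 = 46.

Step 2 — fraction explained by component i = λ_i / Σ λ:
  PC1: 25/46 = 0.5435
  PC2: 21/46 = 0.4565

Step 3 — cumulative fraction after k components = (λ_1 + ... + λ_k) / Σ λ:
  k = 1: 25/46 = 0.5435
  k = 2: (25 + 21)/46 = 46/46 = 1

Summary (fraction, with percent):

explained: PC1 0.5435 (54.35%), PC2 0.4565 (45.65%);  cumulative: 0.5435, 1


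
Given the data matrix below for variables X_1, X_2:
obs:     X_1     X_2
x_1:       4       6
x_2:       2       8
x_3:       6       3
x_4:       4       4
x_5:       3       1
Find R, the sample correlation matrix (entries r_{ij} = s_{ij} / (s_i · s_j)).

Step 1 — column means:
  mean(X_1) = (4 + 2 + 6 + 4 + 3) / 5 = 19/5 = 3.8
  mean(X_2) = (6 + 8 + 3 + 4 + 1) / 5 = 22/5 = 4.4

Step 2 — sample variances and covariances s[i,j] = (1/(n-1)) · Σ_k (x_{k,i} - mean_i) · (x_{k,j} - mean_j), with n-1 = 4:
  s[X_1,X_1] = ((0.2)·(0.2) + (-1.8)·(-1.8) + (2.2)·(2.2) + (0.2)·(0.2) + (-0.8)·(-0.8)) / 4 = 8.8/4 = 2.2
  s[X_1,X_2] = ((0.2)·(1.6) + (-1.8)·(3.6) + (2.2)·(-1.4) + (0.2)·(-0.4) + (-0.8)·(-3.4)) / 4 = -6.6/4 = -1.65
  s[X_2,X_2] = ((1.6)·(1.6) + (3.6)·(3.6) + (-1.4)·(-1.4) + (-0.4)·(-0.4) + (-3.4)·(-3.4)) / 4 = 29.2/4 = 7.3
  Sample standard deviations s_i = √(s[i,i]):
  s(X_1) = √(2.2) = 1.4832
  s(X_2) = √(7.3) = 2.7019

Step 3 — r_{ij} = s_{ij} / (s_i · s_j):
  r[X_1,X_1] = 1 (diagonal).
  r[X_1,X_2] = -1.65 / (1.4832 · 2.7019) = -1.65 / 4.0075 = -0.4117
  r[X_2,X_2] = 1 (diagonal).

R is symmetric with unit diagonal. Assembling:

R = [[1, -0.4117],
 [-0.4117, 1]]


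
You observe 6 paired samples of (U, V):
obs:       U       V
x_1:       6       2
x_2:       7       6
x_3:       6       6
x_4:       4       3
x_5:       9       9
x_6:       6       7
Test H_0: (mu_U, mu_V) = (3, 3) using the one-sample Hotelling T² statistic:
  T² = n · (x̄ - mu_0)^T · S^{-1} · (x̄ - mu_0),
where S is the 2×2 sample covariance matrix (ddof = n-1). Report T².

Step 1 — sample mean vector:
  mean(U) = (6 + 7 + 6 + 4 + 9 + 6) / 6 = 38/6 = 6.3333
  mean(V) = (2 + 6 + 6 + 3 + 9 + 7) / 6 = 33/6 = 5.5
  x̄ = (6.3333, 5.5),  deviation x̄ - mu_0 = (6.3333, 5.5) - (3, 3) = (3.3333, 2.5).

Step 2 — sample covariance matrix, S[i,j] = (1/(n-1)) · Σ_k (x_{k,i} - mean_i) · (x_{k,j} - mean_j), divisor n-1 = 5:
  S[U,U] = ((-0.3333)·(-0.3333) + (0.6667)·(0.6667) + (-0.3333)·(-0.3333) + (-2.3333)·(-2.3333) + (2.6667)·(2.6667) + (-0.3333)·(-0.3333)) / 5 = 13.3333/5 = 2.6667
  S[U,V] = ((-0.3333)·(-3.5) + (0.6667)·(0.5) + (-0.3333)·(0.5) + (-2.3333)·(-2.5) + (2.6667)·(3.5) + (-0.3333)·(1.5)) / 5 = 16/5 = 3.2
  S[V,V] = ((-3.5)·(-3.5) + (0.5)·(0.5) + (0.5)·(0.5) + (-2.5)·(-2.5) + (3.5)·(3.5) + (1.5)·(1.5)) / 5 = 33.5/5 = 6.7
  S = [[2.6667, 3.2],
 [3.2, 6.7]].

Step 3 — invert S. det(S) = 2.6667·6.7 - (3.2)² = 7.6267.
  S^{-1} = (1/det) · [[d, -b], [-b, a]] = [[0.8785, -0.4196],
 [-0.4196, 0.3497]].

Step 4 — quadratic form (x̄ - mu_0)^T · S^{-1} · (x̄ - mu_0):
  S^{-1} · (x̄ - mu_0) = (1.8794, -0.5245),
  (x̄ - mu_0)^T · [...] = (3.3333)·(1.8794) + (2.5)·(-0.5245) = 4.9534.

Step 5 — scale by n: T² = 6 · 4.9534 = 29.7203.

T² ≈ 29.7203


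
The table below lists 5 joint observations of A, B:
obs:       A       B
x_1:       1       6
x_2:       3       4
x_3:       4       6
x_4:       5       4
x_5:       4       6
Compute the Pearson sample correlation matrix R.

Step 1 — column means:
  mean(A) = (1 + 3 + 4 + 5 + 4) / 5 = 17/5 = 3.4
  mean(B) = (6 + 4 + 6 + 4 + 6) / 5 = 26/5 = 5.2

Step 2 — sample variances and covariances s[i,j] = (1/(n-1)) · Σ_k (x_{k,i} - mean_i) · (x_{k,j} - mean_j), with n-1 = 4:
  s[A,A] = ((-2.4)·(-2.4) + (-0.4)·(-0.4) + (0.6)·(0.6) + (1.6)·(1.6) + (0.6)·(0.6)) / 4 = 9.2/4 = 2.3
  s[A,B] = ((-2.4)·(0.8) + (-0.4)·(-1.2) + (0.6)·(0.8) + (1.6)·(-1.2) + (0.6)·(0.8)) / 4 = -2.4/4 = -0.6
  s[B,B] = ((0.8)·(0.8) + (-1.2)·(-1.2) + (0.8)·(0.8) + (-1.2)·(-1.2) + (0.8)·(0.8)) / 4 = 4.8/4 = 1.2
  Sample standard deviations s_i = √(s[i,i]):
  s(A) = √(2.3) = 1.5166
  s(B) = √(1.2) = 1.0954

Step 3 — r_{ij} = s_{ij} / (s_i · s_j):
  r[A,A] = 1 (diagonal).
  r[A,B] = -0.6 / (1.5166 · 1.0954) = -0.6 / 1.6613 = -0.3612
  r[B,B] = 1 (diagonal).

R is symmetric with unit diagonal. Assembling:

R = [[1, -0.3612],
 [-0.3612, 1]]


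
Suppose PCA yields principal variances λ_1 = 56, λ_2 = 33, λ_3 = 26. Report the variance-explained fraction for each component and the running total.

Step 1 — total variance = trace(Sigma) = Σ λ_i = 56 + 33 + 26 = 115.

Step 2 — fraction explained by component i = λ_i / Σ λ:
  PC1: 56/115 = 0.487
  PC2: 33/115 = 0.287
  PC3: 26/115 = 0.2261

Step 3 — cumulative fraction after k components = (λ_1 + ... + λ_k) / Σ λ:
  k = 1: 56/115 = 0.487
  k = 2: (56 + 33)/115 = 89/115 = 0.7739
  k = 3: (56 + 33 + 26)/115 = 115/115 = 1

Summary (fraction, with percent):

explained: PC1 0.487 (48.7%), PC2 0.287 (28.7%), PC3 0.2261 (22.61%);  cumulative: 0.487, 0.7739, 1


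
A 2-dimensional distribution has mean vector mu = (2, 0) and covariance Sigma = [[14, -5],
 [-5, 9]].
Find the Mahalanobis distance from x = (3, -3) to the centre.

Step 1 — centre the observation: (x - mu) = (1, -3).

Step 2 — invert Sigma. det(Sigma) = 14·9 - (-5)² = 101.
  Sigma^{-1} = (1/det) · [[d, -b], [-b, a]] = [[0.0891, 0.0495],
 [0.0495, 0.1386]].

Step 3 — form the quadratic (x - mu)^T · Sigma^{-1} · (x - mu):
  Sigma^{-1} · (x - mu) = (-0.0594, -0.3663).
  (x - mu)^T · [Sigma^{-1} · (x - mu)] = (1)·(-0.0594) + (-3)·(-0.3663) = 1.0396.

Step 4 — take square root: d = √(1.0396) ≈ 1.0196.

d(x, mu) = √(1.0396) ≈ 1.0196


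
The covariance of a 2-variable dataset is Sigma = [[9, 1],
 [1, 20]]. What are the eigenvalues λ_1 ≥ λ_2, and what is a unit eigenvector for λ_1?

Step 1 — characteristic polynomial of 2×2 Sigma:
  det(Sigma - λI) = λ² - trace · λ + det = 0.
  trace = 9 + 20 = 29, det = 9·20 - (1)² = 179.
Step 2 — discriminant:
  Δ = trace² - 4·det = 841 - 716 = 125.
Step 3 — eigenvalues:
  λ = (trace ± √Δ)/2 = (29 ± 11.1803)/2,
  λ_1 = 20.0902,  λ_2 = 8.9098.

Step 4 — unit eigenvector for λ_1: solve (Sigma - λ_1 I)v = 0. First row:
  (9 - 20.0902)·v_x + (1)·v_y = 0, i.e. (-11.0902)·v_x + (1)·v_y = 0,
  so v ∝ (b, λ_1 - a) = (1, 11.0902) = u.
  ||u|| = √((1)² + (11.0902)²) = √(123.9919) ≈ 11.1352,
  v_1 = u/||u|| ≈ (0.0898, 0.996) (||v_1|| = 1).

λ_1 = 20.0902,  λ_2 = 8.9098;  v_1 ≈ (0.0898, 0.996)


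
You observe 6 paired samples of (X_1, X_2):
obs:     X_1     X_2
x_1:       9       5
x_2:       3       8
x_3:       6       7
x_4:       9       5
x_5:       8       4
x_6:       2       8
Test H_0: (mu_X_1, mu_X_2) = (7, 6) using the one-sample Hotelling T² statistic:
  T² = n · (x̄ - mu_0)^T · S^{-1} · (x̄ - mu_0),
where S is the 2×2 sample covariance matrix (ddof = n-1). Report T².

Step 1 — sample mean vector:
  mean(X_1) = (9 + 3 + 6 + 9 + 8 + 2) / 6 = 37/6 = 6.1667
  mean(X_2) = (5 + 8 + 7 + 5 + 4 + 8) / 6 = 37/6 = 6.1667
  x̄ = (6.1667, 6.1667),  deviation x̄ - mu_0 = (6.1667, 6.1667) - (7, 6) = (-0.8333, 0.1667).

Step 2 — sample covariance matrix, S[i,j] = (1/(n-1)) · Σ_k (x_{k,i} - mean_i) · (x_{k,j} - mean_j), divisor n-1 = 5:
  S[X_1,X_1] = ((2.8333)·(2.8333) + (-3.1667)·(-3.1667) + (-0.1667)·(-0.1667) + (2.8333)·(2.8333) + (1.8333)·(1.8333) + (-4.1667)·(-4.1667)) / 5 = 46.8333/5 = 9.3667
  S[X_1,X_2] = ((2.8333)·(-1.1667) + (-3.1667)·(1.8333) + (-0.1667)·(0.8333) + (2.8333)·(-1.1667) + (1.8333)·(-2.1667) + (-4.1667)·(1.8333)) / 5 = -24.1667/5 = -4.8333
  S[X_2,X_2] = ((-1.1667)·(-1.1667) + (1.8333)·(1.8333) + (0.8333)·(0.8333) + (-1.1667)·(-1.1667) + (-2.1667)·(-2.1667) + (1.8333)·(1.8333)) / 5 = 14.8333/5 = 2.9667
  S = [[9.3667, -4.8333],
 [-4.8333, 2.9667]].

Step 3 — invert S. det(S) = 9.3667·2.9667 - (-4.8333)² = 4.4267.
  S^{-1} = (1/det) · [[d, -b], [-b, a]] = [[0.6702, 1.0919],
 [1.0919, 2.116]].

Step 4 — quadratic form (x̄ - mu_0)^T · S^{-1} · (x̄ - mu_0):
  S^{-1} · (x̄ - mu_0) = (-0.3765, -0.5572),
  (x̄ - mu_0)^T · [...] = (-0.8333)·(-0.3765) + (0.1667)·(-0.5572) = 0.2209.

Step 5 — scale by n: T² = 6 · 0.2209 = 1.3253.

T² ≈ 1.3253


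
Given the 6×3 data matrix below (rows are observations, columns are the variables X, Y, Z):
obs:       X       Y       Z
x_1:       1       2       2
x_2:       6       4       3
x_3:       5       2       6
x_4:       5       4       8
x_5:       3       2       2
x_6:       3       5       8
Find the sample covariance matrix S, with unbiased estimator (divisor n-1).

Step 1 — column means:
  mean(X) = (1 + 6 + 5 + 5 + 3 + 3) / 6 = 23/6 = 3.8333
  mean(Y) = (2 + 4 + 2 + 4 + 2 + 5) / 6 = 19/6 = 3.1667
  mean(Z) = (2 + 3 + 6 + 8 + 2 + 8) / 6 = 29/6 = 4.8333

Step 2 — sample covariance S[i,j] = (1/(n-1)) · Σ_k (x_{k,i} - mean_i) · (x_{k,j} - mean_j), with n-1 = 5.
  S[X,X] = ((-2.8333)·(-2.8333) + (2.1667)·(2.1667) + (1.1667)·(1.1667) + (1.1667)·(1.1667) + (-0.8333)·(-0.8333) + (-0.8333)·(-0.8333)) / 5 = 16.8333/5 = 3.3667
  S[X,Y] = ((-2.8333)·(-1.1667) + (2.1667)·(0.8333) + (1.1667)·(-1.1667) + (1.1667)·(0.8333) + (-0.8333)·(-1.1667) + (-0.8333)·(1.8333)) / 5 = 4.1667/5 = 0.8333
  S[X,Z] = ((-2.8333)·(-2.8333) + (2.1667)·(-1.8333) + (1.1667)·(1.1667) + (1.1667)·(3.1667) + (-0.8333)·(-2.8333) + (-0.8333)·(3.1667)) / 5 = 8.8333/5 = 1.7667
  S[Y,Y] = ((-1.1667)·(-1.1667) + (0.8333)·(0.8333) + (-1.1667)·(-1.1667) + (0.8333)·(0.8333) + (-1.1667)·(-1.1667) + (1.8333)·(1.8333)) / 5 = 8.8333/5 = 1.7667
  S[Y,Z] = ((-1.1667)·(-2.8333) + (0.8333)·(-1.8333) + (-1.1667)·(1.1667) + (0.8333)·(3.1667) + (-1.1667)·(-2.8333) + (1.8333)·(3.1667)) / 5 = 12.1667/5 = 2.4333
  S[Z,Z] = ((-2.8333)·(-2.8333) + (-1.8333)·(-1.8333) + (1.1667)·(1.1667) + (3.1667)·(3.1667) + (-2.8333)·(-2.8333) + (3.1667)·(3.1667)) / 5 = 40.8333/5 = 8.1667

S is symmetric (S[j,i] = S[i,j]). Assembling:

S = [[3.3667, 0.8333, 1.7667],
 [0.8333, 1.7667, 2.4333],
 [1.7667, 2.4333, 8.1667]]


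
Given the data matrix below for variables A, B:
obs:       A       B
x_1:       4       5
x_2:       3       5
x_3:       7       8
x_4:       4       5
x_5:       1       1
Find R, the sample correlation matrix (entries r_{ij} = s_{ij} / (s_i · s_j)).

Step 1 — column means:
  mean(A) = (4 + 3 + 7 + 4 + 1) / 5 = 19/5 = 3.8
  mean(B) = (5 + 5 + 8 + 5 + 1) / 5 = 24/5 = 4.8

Step 2 — sample variances and covariances s[i,j] = (1/(n-1)) · Σ_k (x_{k,i} - mean_i) · (x_{k,j} - mean_j), with n-1 = 4:
  s[A,A] = ((0.2)·(0.2) + (-0.8)·(-0.8) + (3.2)·(3.2) + (0.2)·(0.2) + (-2.8)·(-2.8)) / 4 = 18.8/4 = 4.7
  s[A,B] = ((0.2)·(0.2) + (-0.8)·(0.2) + (3.2)·(3.2) + (0.2)·(0.2) + (-2.8)·(-3.8)) / 4 = 20.8/4 = 5.2
  s[B,B] = ((0.2)·(0.2) + (0.2)·(0.2) + (3.2)·(3.2) + (0.2)·(0.2) + (-3.8)·(-3.8)) / 4 = 24.8/4 = 6.2
  Sample standard deviations s_i = √(s[i,i]):
  s(A) = √(4.7) = 2.1679
  s(B) = √(6.2) = 2.49

Step 3 — r_{ij} = s_{ij} / (s_i · s_j):
  r[A,A] = 1 (diagonal).
  r[A,B] = 5.2 / (2.1679 · 2.49) = 5.2 / 5.3981 = 0.9633
  r[B,B] = 1 (diagonal).

R is symmetric with unit diagonal. Assembling:

R = [[1, 0.9633],
 [0.9633, 1]]


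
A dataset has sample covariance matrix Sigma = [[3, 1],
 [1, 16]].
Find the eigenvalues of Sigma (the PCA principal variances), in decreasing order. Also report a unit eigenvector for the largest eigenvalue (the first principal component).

Step 1 — characteristic polynomial of 2×2 Sigma:
  det(Sigma - λI) = λ² - trace · λ + det = 0.
  trace = 3 + 16 = 19, det = 3·16 - (1)² = 47.
Step 2 — discriminant:
  Δ = trace² - 4·det = 361 - 188 = 173.
Step 3 — eigenvalues:
  λ = (trace ± √Δ)/2 = (19 ± 13.1529)/2,
  λ_1 = 16.0765,  λ_2 = 2.9235.

Step 4 — unit eigenvector for λ_1: solve (Sigma - λ_1 I)v = 0. First row:
  (3 - 16.0765)·v_x + (1)·v_y = 0, i.e. (-13.0765)·v_x + (1)·v_y = 0,
  so v ∝ (b, λ_1 - a) = (1, 13.0765) = u.
  ||u|| = √((1)² + (13.0765)²) = √(171.9942) ≈ 13.1147,
  v_1 = u/||u|| ≈ (0.0763, 0.9971) (||v_1|| = 1).

λ_1 = 16.0765,  λ_2 = 2.9235;  v_1 ≈ (0.0763, 0.9971)


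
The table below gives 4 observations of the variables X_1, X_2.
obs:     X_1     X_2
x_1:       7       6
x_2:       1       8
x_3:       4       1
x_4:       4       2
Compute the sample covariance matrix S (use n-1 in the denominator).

Step 1 — column means:
  mean(X_1) = (7 + 1 + 4 + 4) / 4 = 16/4 = 4
  mean(X_2) = (6 + 8 + 1 + 2) / 4 = 17/4 = 4.25

Step 2 — sample covariance S[i,j] = (1/(n-1)) · Σ_k (x_{k,i} - mean_i) · (x_{k,j} - mean_j), with n-1 = 3.
  S[X_1,X_1] = ((3)·(3) + (-3)·(-3) + (0)·(0) + (0)·(0)) / 3 = 18/3 = 6
  S[X_1,X_2] = ((3)·(1.75) + (-3)·(3.75) + (0)·(-3.25) + (0)·(-2.25)) / 3 = -6/3 = -2
  S[X_2,X_2] = ((1.75)·(1.75) + (3.75)·(3.75) + (-3.25)·(-3.25) + (-2.25)·(-2.25)) / 3 = 32.75/3 = 10.9167

S is symmetric (S[j,i] = S[i,j]). Assembling:

S = [[6, -2],
 [-2, 10.9167]]


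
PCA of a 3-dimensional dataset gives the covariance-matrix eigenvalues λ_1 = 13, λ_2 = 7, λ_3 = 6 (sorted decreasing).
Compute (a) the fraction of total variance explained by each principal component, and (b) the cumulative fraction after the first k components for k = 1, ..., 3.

Step 1 — total variance = trace(Sigma) = Σ λ_i = 13 + 7 + 6 = 26.

Step 2 — fraction explained by component i = λ_i / Σ λ:
  PC1: 13/26 = 0.5
  PC2: 7/26 = 0.2692
  PC3: 6/26 = 0.2308

Step 3 — cumulative fraction after k components = (λ_1 + ... + λ_k) / Σ λ:
  k = 1: 13/26 = 0.5
  k = 2: (13 + 7)/26 = 20/26 = 0.7692
  k = 3: (13 + 7 + 6)/26 = 26/26 = 1

Summary (fraction, with percent):

explained: PC1 0.5 (50%), PC2 0.2692 (26.92%), PC3 0.2308 (23.08%);  cumulative: 0.5, 0.7692, 1


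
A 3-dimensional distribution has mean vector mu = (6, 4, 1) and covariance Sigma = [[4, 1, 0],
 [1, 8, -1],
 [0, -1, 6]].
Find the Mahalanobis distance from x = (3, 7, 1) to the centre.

Step 1 — centre the observation: (x - mu) = (-3, 3, 0).

Step 2 — invert Sigma (cofactor / det for 3×3, or solve directly):
  Sigma^{-1} = [[0.2582, -0.033, -0.0055],
 [-0.033, 0.1319, 0.022],
 [-0.0055, 0.022, 0.1703]].

Step 3 — form the quadratic (x - mu)^T · Sigma^{-1} · (x - mu):
  Sigma^{-1} · (x - mu) = (-0.8736, 0.4945, 0.0824).
  (x - mu)^T · [Sigma^{-1} · (x - mu)] = (-3)·(-0.8736) + (3)·(0.4945) + (0)·(0.0824) = 4.1044.

Step 4 — take square root: d = √(4.1044) ≈ 2.0259.

d(x, mu) = √(4.1044) ≈ 2.0259


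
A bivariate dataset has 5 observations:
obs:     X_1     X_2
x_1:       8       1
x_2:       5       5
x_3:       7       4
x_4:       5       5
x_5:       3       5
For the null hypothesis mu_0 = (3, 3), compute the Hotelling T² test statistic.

Step 1 — sample mean vector:
  mean(X_1) = (8 + 5 + 7 + 5 + 3) / 5 = 28/5 = 5.6
  mean(X_2) = (1 + 5 + 4 + 5 + 5) / 5 = 20/5 = 4
  x̄ = (5.6, 4),  deviation x̄ - mu_0 = (5.6, 4) - (3, 3) = (2.6, 1).

Step 2 — sample covariance matrix, S[i,j] = (1/(n-1)) · Σ_k (x_{k,i} - mean_i) · (x_{k,j} - mean_j), divisor n-1 = 4:
  S[X_1,X_1] = ((2.4)·(2.4) + (-0.6)·(-0.6) + (1.4)·(1.4) + (-0.6)·(-0.6) + (-2.6)·(-2.6)) / 4 = 15.2/4 = 3.8
  S[X_1,X_2] = ((2.4)·(-3) + (-0.6)·(1) + (1.4)·(0) + (-0.6)·(1) + (-2.6)·(1)) / 4 = -11/4 = -2.75
  S[X_2,X_2] = ((-3)·(-3) + (1)·(1) + (0)·(0) + (1)·(1) + (1)·(1)) / 4 = 12/4 = 3
  S = [[3.8, -2.75],
 [-2.75, 3]].

Step 3 — invert S. det(S) = 3.8·3 - (-2.75)² = 3.8375.
  S^{-1} = (1/det) · [[d, -b], [-b, a]] = [[0.7818, 0.7166],
 [0.7166, 0.9902]].

Step 4 — quadratic form (x̄ - mu_0)^T · S^{-1} · (x̄ - mu_0):
  S^{-1} · (x̄ - mu_0) = (2.7492, 2.8534),
  (x̄ - mu_0)^T · [...] = (2.6)·(2.7492) + (1)·(2.8534) = 10.0013.

Step 5 — scale by n: T² = 5 · 10.0013 = 50.0065.

T² ≈ 50.0065


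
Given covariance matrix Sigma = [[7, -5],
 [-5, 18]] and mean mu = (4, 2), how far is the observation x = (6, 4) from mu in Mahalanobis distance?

Step 1 — centre the observation: (x - mu) = (2, 2).

Step 2 — invert Sigma. det(Sigma) = 7·18 - (-5)² = 101.
  Sigma^{-1} = (1/det) · [[d, -b], [-b, a]] = [[0.1782, 0.0495],
 [0.0495, 0.0693]].

Step 3 — form the quadratic (x - mu)^T · Sigma^{-1} · (x - mu):
  Sigma^{-1} · (x - mu) = (0.4554, 0.2376).
  (x - mu)^T · [Sigma^{-1} · (x - mu)] = (2)·(0.4554) + (2)·(0.2376) = 1.3861.

Step 4 — take square root: d = √(1.3861) ≈ 1.1773.

d(x, mu) = √(1.3861) ≈ 1.1773


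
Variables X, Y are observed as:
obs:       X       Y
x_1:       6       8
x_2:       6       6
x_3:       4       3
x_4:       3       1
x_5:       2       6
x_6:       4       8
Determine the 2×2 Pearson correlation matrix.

Step 1 — column means:
  mean(X) = (6 + 6 + 4 + 3 + 2 + 4) / 6 = 25/6 = 4.1667
  mean(Y) = (8 + 6 + 3 + 1 + 6 + 8) / 6 = 32/6 = 5.3333

Step 2 — sample variances and covariances s[i,j] = (1/(n-1)) · Σ_k (x_{k,i} - mean_i) · (x_{k,j} - mean_j), with n-1 = 5:
  s[X,X] = ((1.8333)·(1.8333) + (1.8333)·(1.8333) + (-0.1667)·(-0.1667) + (-1.1667)·(-1.1667) + (-2.1667)·(-2.1667) + (-0.1667)·(-0.1667)) / 5 = 12.8333/5 = 2.5667
  s[X,Y] = ((1.8333)·(2.6667) + (1.8333)·(0.6667) + (-0.1667)·(-2.3333) + (-1.1667)·(-4.3333) + (-2.1667)·(0.6667) + (-0.1667)·(2.6667)) / 5 = 9.6667/5 = 1.9333
  s[Y,Y] = ((2.6667)·(2.6667) + (0.6667)·(0.6667) + (-2.3333)·(-2.3333) + (-4.3333)·(-4.3333) + (0.6667)·(0.6667) + (2.6667)·(2.6667)) / 5 = 39.3333/5 = 7.8667
  Sample standard deviations s_i = √(s[i,i]):
  s(X) = √(2.5667) = 1.6021
  s(Y) = √(7.8667) = 2.8048

Step 3 — r_{ij} = s_{ij} / (s_i · s_j):
  r[X,X] = 1 (diagonal).
  r[X,Y] = 1.9333 / (1.6021 · 2.8048) = 1.9333 / 4.4935 = 0.4303
  r[Y,Y] = 1 (diagonal).

R is symmetric with unit diagonal. Assembling:

R = [[1, 0.4303],
 [0.4303, 1]]


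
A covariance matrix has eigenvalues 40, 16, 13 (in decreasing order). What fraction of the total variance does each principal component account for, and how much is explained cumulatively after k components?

Step 1 — total variance = trace(Sigma) = Σ λ_i = 40 + 16 + 13 = 69.

Step 2 — fraction explained by component i = λ_i / Σ λ:
  PC1: 40/69 = 0.5797
  PC2: 16/69 = 0.2319
  PC3: 13/69 = 0.1884

Step 3 — cumulative fraction after k components = (λ_1 + ... + λ_k) / Σ λ:
  k = 1: 40/69 = 0.5797
  k = 2: (40 + 16)/69 = 56/69 = 0.8116
  k = 3: (40 + 16 + 13)/69 = 69/69 = 1

Summary (fraction, with percent):

explained: PC1 0.5797 (57.97%), PC2 0.2319 (23.19%), PC3 0.1884 (18.84%);  cumulative: 0.5797, 0.8116, 1


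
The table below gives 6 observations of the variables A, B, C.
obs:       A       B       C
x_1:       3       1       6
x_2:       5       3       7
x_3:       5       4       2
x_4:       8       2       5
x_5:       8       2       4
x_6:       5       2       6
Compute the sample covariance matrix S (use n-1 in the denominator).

Step 1 — column means:
  mean(A) = (3 + 5 + 5 + 8 + 8 + 5) / 6 = 34/6 = 5.6667
  mean(B) = (1 + 3 + 4 + 2 + 2 + 2) / 6 = 14/6 = 2.3333
  mean(C) = (6 + 7 + 2 + 5 + 4 + 6) / 6 = 30/6 = 5

Step 2 — sample covariance S[i,j] = (1/(n-1)) · Σ_k (x_{k,i} - mean_i) · (x_{k,j} - mean_j), with n-1 = 5.
  S[A,A] = ((-2.6667)·(-2.6667) + (-0.6667)·(-0.6667) + (-0.6667)·(-0.6667) + (2.3333)·(2.3333) + (2.3333)·(2.3333) + (-0.6667)·(-0.6667)) / 5 = 19.3333/5 = 3.8667
  S[A,B] = ((-2.6667)·(-1.3333) + (-0.6667)·(0.6667) + (-0.6667)·(1.6667) + (2.3333)·(-0.3333) + (2.3333)·(-0.3333) + (-0.6667)·(-0.3333)) / 5 = 0.6667/5 = 0.1333
  S[A,C] = ((-2.6667)·(1) + (-0.6667)·(2) + (-0.6667)·(-3) + (2.3333)·(0) + (2.3333)·(-1) + (-0.6667)·(1)) / 5 = -5/5 = -1
  S[B,B] = ((-1.3333)·(-1.3333) + (0.6667)·(0.6667) + (1.6667)·(1.6667) + (-0.3333)·(-0.3333) + (-0.3333)·(-0.3333) + (-0.3333)·(-0.3333)) / 5 = 5.3333/5 = 1.0667
  S[B,C] = ((-1.3333)·(1) + (0.6667)·(2) + (1.6667)·(-3) + (-0.3333)·(0) + (-0.3333)·(-1) + (-0.3333)·(1)) / 5 = -5/5 = -1
  S[C,C] = ((1)·(1) + (2)·(2) + (-3)·(-3) + (0)·(0) + (-1)·(-1) + (1)·(1)) / 5 = 16/5 = 3.2

S is symmetric (S[j,i] = S[i,j]). Assembling:

S = [[3.8667, 0.1333, -1],
 [0.1333, 1.0667, -1],
 [-1, -1, 3.2]]


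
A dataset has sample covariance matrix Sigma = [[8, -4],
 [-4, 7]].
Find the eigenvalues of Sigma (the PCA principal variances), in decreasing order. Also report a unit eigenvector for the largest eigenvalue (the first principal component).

Step 1 — characteristic polynomial of 2×2 Sigma:
  det(Sigma - λI) = λ² - trace · λ + det = 0.
  trace = 8 + 7 = 15, det = 8·7 - (-4)² = 40.
Step 2 — discriminant:
  Δ = trace² - 4·det = 225 - 160 = 65.
Step 3 — eigenvalues:
  λ = (trace ± √Δ)/2 = (15 ± 8.0623)/2,
  λ_1 = 11.5311,  λ_2 = 3.4689.

Step 4 — unit eigenvector for λ_1: solve (Sigma - λ_1 I)v = 0. First row:
  (8 - 11.5311)·v_x + (-4)·v_y = 0, i.e. (-3.5311)·v_x + (-4)·v_y = 0,
  so v ∝ (b, λ_1 - a) = (-4, 3.5311); multiply by -1 so the first entry is positive: u = (4, -3.5311).
  ||u|| = √((4)² + (-3.5311)²) = √(28.4689) ≈ 5.3356,
  v_1 = u/||u|| ≈ (0.7497, -0.6618) (||v_1|| = 1).

λ_1 = 11.5311,  λ_2 = 3.4689;  v_1 ≈ (0.7497, -0.6618)


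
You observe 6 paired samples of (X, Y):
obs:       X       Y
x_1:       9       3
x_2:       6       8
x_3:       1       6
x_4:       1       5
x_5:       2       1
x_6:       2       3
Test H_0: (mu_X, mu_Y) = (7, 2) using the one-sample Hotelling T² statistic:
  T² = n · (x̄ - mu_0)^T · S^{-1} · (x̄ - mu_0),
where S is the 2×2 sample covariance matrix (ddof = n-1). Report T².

Step 1 — sample mean vector:
  mean(X) = (9 + 6 + 1 + 1 + 2 + 2) / 6 = 21/6 = 3.5
  mean(Y) = (3 + 8 + 6 + 5 + 1 + 3) / 6 = 26/6 = 4.3333
  x̄ = (3.5, 4.3333),  deviation x̄ - mu_0 = (3.5, 4.3333) - (7, 2) = (-3.5, 2.3333).

Step 2 — sample covariance matrix, S[i,j] = (1/(n-1)) · Σ_k (x_{k,i} - mean_i) · (x_{k,j} - mean_j), divisor n-1 = 5:
  S[X,X] = ((5.5)·(5.5) + (2.5)·(2.5) + (-2.5)·(-2.5) + (-2.5)·(-2.5) + (-1.5)·(-1.5) + (-1.5)·(-1.5)) / 5 = 53.5/5 = 10.7
  S[X,Y] = ((5.5)·(-1.3333) + (2.5)·(3.6667) + (-2.5)·(1.6667) + (-2.5)·(0.6667) + (-1.5)·(-3.3333) + (-1.5)·(-1.3333)) / 5 = 3/5 = 0.6
  S[Y,Y] = ((-1.3333)·(-1.3333) + (3.6667)·(3.6667) + (1.6667)·(1.6667) + (0.6667)·(0.6667) + (-3.3333)·(-3.3333) + (-1.3333)·(-1.3333)) / 5 = 31.3333/5 = 6.2667
  S = [[10.7, 0.6],
 [0.6, 6.2667]].

Step 3 — invert S. det(S) = 10.7·6.2667 - (0.6)² = 66.6933.
  S^{-1} = (1/det) · [[d, -b], [-b, a]] = [[0.094, -0.009],
 [-0.009, 0.1604]].

Step 4 — quadratic form (x̄ - mu_0)^T · S^{-1} · (x̄ - mu_0):
  S^{-1} · (x̄ - mu_0) = (-0.3499, 0.4058),
  (x̄ - mu_0)^T · [...] = (-3.5)·(-0.3499) + (2.3333)·(0.4058) = 2.1715.

Step 5 — scale by n: T² = 6 · 2.1715 = 13.0288.

T² ≈ 13.0288


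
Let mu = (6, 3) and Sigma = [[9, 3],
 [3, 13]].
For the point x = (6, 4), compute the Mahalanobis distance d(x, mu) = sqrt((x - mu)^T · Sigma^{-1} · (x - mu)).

Step 1 — centre the observation: (x - mu) = (0, 1).

Step 2 — invert Sigma. det(Sigma) = 9·13 - (3)² = 108.
  Sigma^{-1} = (1/det) · [[d, -b], [-b, a]] = [[0.1204, -0.0278],
 [-0.0278, 0.0833]].

Step 3 — form the quadratic (x - mu)^T · Sigma^{-1} · (x - mu):
  Sigma^{-1} · (x - mu) = (-0.0278, 0.0833).
  (x - mu)^T · [Sigma^{-1} · (x - mu)] = (0)·(-0.0278) + (1)·(0.0833) = 0.0833.

Step 4 — take square root: d = √(0.0833) ≈ 0.2887.

d(x, mu) = √(0.0833) ≈ 0.2887


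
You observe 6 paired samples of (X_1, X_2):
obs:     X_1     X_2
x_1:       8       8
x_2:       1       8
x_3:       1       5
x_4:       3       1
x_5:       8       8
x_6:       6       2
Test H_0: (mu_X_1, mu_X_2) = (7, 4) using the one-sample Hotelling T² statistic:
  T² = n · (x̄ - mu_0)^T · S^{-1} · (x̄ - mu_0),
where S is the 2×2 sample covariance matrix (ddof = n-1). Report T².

Step 1 — sample mean vector:
  mean(X_1) = (8 + 1 + 1 + 3 + 8 + 6) / 6 = 27/6 = 4.5
  mean(X_2) = (8 + 8 + 5 + 1 + 8 + 2) / 6 = 32/6 = 5.3333
  x̄ = (4.5, 5.3333),  deviation x̄ - mu_0 = (4.5, 5.3333) - (7, 4) = (-2.5, 1.3333).

Step 2 — sample covariance matrix, S[i,j] = (1/(n-1)) · Σ_k (x_{k,i} - mean_i) · (x_{k,j} - mean_j), divisor n-1 = 5:
  S[X_1,X_1] = ((3.5)·(3.5) + (-3.5)·(-3.5) + (-3.5)·(-3.5) + (-1.5)·(-1.5) + (3.5)·(3.5) + (1.5)·(1.5)) / 5 = 53.5/5 = 10.7
  S[X_1,X_2] = ((3.5)·(2.6667) + (-3.5)·(2.6667) + (-3.5)·(-0.3333) + (-1.5)·(-4.3333) + (3.5)·(2.6667) + (1.5)·(-3.3333)) / 5 = 12/5 = 2.4
  S[X_2,X_2] = ((2.6667)·(2.6667) + (2.6667)·(2.6667) + (-0.3333)·(-0.3333) + (-4.3333)·(-4.3333) + (2.6667)·(2.6667) + (-3.3333)·(-3.3333)) / 5 = 51.3333/5 = 10.2667
  S = [[10.7, 2.4],
 [2.4, 10.2667]].

Step 3 — invert S. det(S) = 10.7·10.2667 - (2.4)² = 104.0933.
  S^{-1} = (1/det) · [[d, -b], [-b, a]] = [[0.0986, -0.0231],
 [-0.0231, 0.1028]].

Step 4 — quadratic form (x̄ - mu_0)^T · S^{-1} · (x̄ - mu_0):
  S^{-1} · (x̄ - mu_0) = (-0.2773, 0.1947),
  (x̄ - mu_0)^T · [...] = (-2.5)·(-0.2773) + (1.3333)·(0.1947) = 0.9529.

Step 5 — scale by n: T² = 6 · 0.9529 = 5.7173.

T² ≈ 5.7173


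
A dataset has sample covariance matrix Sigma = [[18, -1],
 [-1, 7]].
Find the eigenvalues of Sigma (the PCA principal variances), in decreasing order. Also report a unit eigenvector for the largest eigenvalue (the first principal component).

Step 1 — characteristic polynomial of 2×2 Sigma:
  det(Sigma - λI) = λ² - trace · λ + det = 0.
  trace = 18 + 7 = 25, det = 18·7 - (-1)² = 125.
Step 2 — discriminant:
  Δ = trace² - 4·det = 625 - 500 = 125.
Step 3 — eigenvalues:
  λ = (trace ± √Δ)/2 = (25 ± 11.1803)/2,
  λ_1 = 18.0902,  λ_2 = 6.9098.

Step 4 — unit eigenvector for λ_1: solve (Sigma - λ_1 I)v = 0. First row:
  (18 - 18.0902)·v_x + (-1)·v_y = 0, i.e. (-0.0902)·v_x + (-1)·v_y = 0,
  so v ∝ (b, λ_1 - a) = (-1, 0.0902); multiply by -1 so the first entry is positive: u = (1, -0.0902).
  ||u|| = √((1)² + (-0.0902)²) = √(1.0081) ≈ 1.0041,
  v_1 = u/||u|| ≈ (0.996, -0.0898) (||v_1|| = 1).

λ_1 = 18.0902,  λ_2 = 6.9098;  v_1 ≈ (0.996, -0.0898)


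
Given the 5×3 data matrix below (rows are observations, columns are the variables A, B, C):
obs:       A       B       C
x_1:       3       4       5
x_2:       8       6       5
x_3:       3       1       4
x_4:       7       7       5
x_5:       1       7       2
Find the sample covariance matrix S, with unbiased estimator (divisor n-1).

Step 1 — column means:
  mean(A) = (3 + 8 + 3 + 7 + 1) / 5 = 22/5 = 4.4
  mean(B) = (4 + 6 + 1 + 7 + 7) / 5 = 25/5 = 5
  mean(C) = (5 + 5 + 4 + 5 + 2) / 5 = 21/5 = 4.2

Step 2 — sample covariance S[i,j] = (1/(n-1)) · Σ_k (x_{k,i} - mean_i) · (x_{k,j} - mean_j), with n-1 = 4.
  S[A,A] = ((-1.4)·(-1.4) + (3.6)·(3.6) + (-1.4)·(-1.4) + (2.6)·(2.6) + (-3.4)·(-3.4)) / 4 = 35.2/4 = 8.8
  S[A,B] = ((-1.4)·(-1) + (3.6)·(1) + (-1.4)·(-4) + (2.6)·(2) + (-3.4)·(2)) / 4 = 9/4 = 2.25
  S[A,C] = ((-1.4)·(0.8) + (3.6)·(0.8) + (-1.4)·(-0.2) + (2.6)·(0.8) + (-3.4)·(-2.2)) / 4 = 11.6/4 = 2.9
  S[B,B] = ((-1)·(-1) + (1)·(1) + (-4)·(-4) + (2)·(2) + (2)·(2)) / 4 = 26/4 = 6.5
  S[B,C] = ((-1)·(0.8) + (1)·(0.8) + (-4)·(-0.2) + (2)·(0.8) + (2)·(-2.2)) / 4 = -2/4 = -0.5
  S[C,C] = ((0.8)·(0.8) + (0.8)·(0.8) + (-0.2)·(-0.2) + (0.8)·(0.8) + (-2.2)·(-2.2)) / 4 = 6.8/4 = 1.7

S is symmetric (S[j,i] = S[i,j]). Assembling:

S = [[8.8, 2.25, 2.9],
 [2.25, 6.5, -0.5],
 [2.9, -0.5, 1.7]]


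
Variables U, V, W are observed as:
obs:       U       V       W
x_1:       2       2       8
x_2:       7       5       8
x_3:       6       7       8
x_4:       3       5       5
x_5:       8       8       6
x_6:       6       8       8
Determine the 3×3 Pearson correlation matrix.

Step 1 — column means:
  mean(U) = (2 + 7 + 6 + 3 + 8 + 6) / 6 = 32/6 = 5.3333
  mean(V) = (2 + 5 + 7 + 5 + 8 + 8) / 6 = 35/6 = 5.8333
  mean(W) = (8 + 8 + 8 + 5 + 6 + 8) / 6 = 43/6 = 7.1667

Step 2 — sample variances and covariances s[i,j] = (1/(n-1)) · Σ_k (x_{k,i} - mean_i) · (x_{k,j} - mean_j), with n-1 = 5:
  s[U,U] = ((-3.3333)·(-3.3333) + (1.6667)·(1.6667) + (0.6667)·(0.6667) + (-2.3333)·(-2.3333) + (2.6667)·(2.6667) + (0.6667)·(0.6667)) / 5 = 27.3333/5 = 5.4667
  s[U,V] = ((-3.3333)·(-3.8333) + (1.6667)·(-0.8333) + (0.6667)·(1.1667) + (-2.3333)·(-0.8333) + (2.6667)·(2.1667) + (0.6667)·(2.1667)) / 5 = 21.3333/5 = 4.2667
  s[U,W] = ((-3.3333)·(0.8333) + (1.6667)·(0.8333) + (0.6667)·(0.8333) + (-2.3333)·(-2.1667) + (2.6667)·(-1.1667) + (0.6667)·(0.8333)) / 5 = 1.6667/5 = 0.3333
  s[V,V] = ((-3.8333)·(-3.8333) + (-0.8333)·(-0.8333) + (1.1667)·(1.1667) + (-0.8333)·(-0.8333) + (2.1667)·(2.1667) + (2.1667)·(2.1667)) / 5 = 26.8333/5 = 5.3667
  s[V,W] = ((-3.8333)·(0.8333) + (-0.8333)·(0.8333) + (1.1667)·(0.8333) + (-0.8333)·(-2.1667) + (2.1667)·(-1.1667) + (2.1667)·(0.8333)) / 5 = -1.8333/5 = -0.3667
  s[W,W] = ((0.8333)·(0.8333) + (0.8333)·(0.8333) + (0.8333)·(0.8333) + (-2.1667)·(-2.1667) + (-1.1667)·(-1.1667) + (0.8333)·(0.8333)) / 5 = 8.8333/5 = 1.7667
  Sample standard deviations s_i = √(s[i,i]):
  s(U) = √(5.4667) = 2.3381
  s(V) = √(5.3667) = 2.3166
  s(W) = √(1.7667) = 1.3292

Step 3 — r_{ij} = s_{ij} / (s_i · s_j):
  r[U,U] = 1 (diagonal).
  r[U,V] = 4.2667 / (2.3381 · 2.3166) = 4.2667 / 5.4164 = 0.7877
  r[U,W] = 0.3333 / (2.3381 · 1.3292) = 0.3333 / 3.1077 = 0.1073
  r[V,V] = 1 (diagonal).
  r[V,W] = -0.3667 / (2.3166 · 1.3292) = -0.3667 / 3.0791 = -0.1191
  r[W,W] = 1 (diagonal).

R is symmetric with unit diagonal. Assembling:

R = [[1, 0.7877, 0.1073],
 [0.7877, 1, -0.1191],
 [0.1073, -0.1191, 1]]


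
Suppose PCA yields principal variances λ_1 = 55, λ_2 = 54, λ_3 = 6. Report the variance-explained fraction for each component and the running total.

Step 1 — total variance = trace(Sigma) = Σ λ_i = 55 + 54 + 6 = 115.

Step 2 — fraction explained by component i = λ_i / Σ λ:
  PC1: 55/115 = 0.4783
  PC2: 54/115 = 0.4696
  PC3: 6/115 = 0.0522

Step 3 — cumulative fraction after k components = (λ_1 + ... + λ_k) / Σ λ:
  k = 1: 55/115 = 0.4783
  k = 2: (55 + 54)/115 = 109/115 = 0.9478
  k = 3: (55 + 54 + 6)/115 = 115/115 = 1

Summary (fraction, with percent):

explained: PC1 0.4783 (47.83%), PC2 0.4696 (46.96%), PC3 0.0522 (5.22%);  cumulative: 0.4783, 0.9478, 1


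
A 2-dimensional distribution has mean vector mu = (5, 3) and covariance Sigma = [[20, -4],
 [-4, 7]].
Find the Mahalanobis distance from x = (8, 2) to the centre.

Step 1 — centre the observation: (x - mu) = (3, -1).

Step 2 — invert Sigma. det(Sigma) = 20·7 - (-4)² = 124.
  Sigma^{-1} = (1/det) · [[d, -b], [-b, a]] = [[0.0565, 0.0323],
 [0.0323, 0.1613]].

Step 3 — form the quadratic (x - mu)^T · Sigma^{-1} · (x - mu):
  Sigma^{-1} · (x - mu) = (0.1371, -0.0645).
  (x - mu)^T · [Sigma^{-1} · (x - mu)] = (3)·(0.1371) + (-1)·(-0.0645) = 0.4758.

Step 4 — take square root: d = √(0.4758) ≈ 0.6898.

d(x, mu) = √(0.4758) ≈ 0.6898


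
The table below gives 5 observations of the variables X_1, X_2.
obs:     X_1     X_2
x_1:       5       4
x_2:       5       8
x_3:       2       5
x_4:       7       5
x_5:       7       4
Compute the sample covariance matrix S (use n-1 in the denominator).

Step 1 — column means:
  mean(X_1) = (5 + 5 + 2 + 7 + 7) / 5 = 26/5 = 5.2
  mean(X_2) = (4 + 8 + 5 + 5 + 4) / 5 = 26/5 = 5.2

Step 2 — sample covariance S[i,j] = (1/(n-1)) · Σ_k (x_{k,i} - mean_i) · (x_{k,j} - mean_j), with n-1 = 4.
  S[X_1,X_1] = ((-0.2)·(-0.2) + (-0.2)·(-0.2) + (-3.2)·(-3.2) + (1.8)·(1.8) + (1.8)·(1.8)) / 4 = 16.8/4 = 4.2
  S[X_1,X_2] = ((-0.2)·(-1.2) + (-0.2)·(2.8) + (-3.2)·(-0.2) + (1.8)·(-0.2) + (1.8)·(-1.2)) / 4 = -2.2/4 = -0.55
  S[X_2,X_2] = ((-1.2)·(-1.2) + (2.8)·(2.8) + (-0.2)·(-0.2) + (-0.2)·(-0.2) + (-1.2)·(-1.2)) / 4 = 10.8/4 = 2.7

S is symmetric (S[j,i] = S[i,j]). Assembling:

S = [[4.2, -0.55],
 [-0.55, 2.7]]


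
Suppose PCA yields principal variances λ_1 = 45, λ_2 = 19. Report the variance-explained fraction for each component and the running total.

Step 1 — total variance = trace(Sigma) = Σ λ_i = 45 + 19 = 64.

Step 2 — fraction explained by component i = λ_i / Σ λ:
  PC1: 45/64 = 0.7031
  PC2: 19/64 = 0.2969

Step 3 — cumulative fraction after k components = (λ_1 + ... + λ_k) / Σ λ:
  k = 1: 45/64 = 0.7031
  k = 2: (45 + 19)/64 = 64/64 = 1

Summary (fraction, with percent):

explained: PC1 0.7031 (70.31%), PC2 0.2969 (29.69%);  cumulative: 0.7031, 1


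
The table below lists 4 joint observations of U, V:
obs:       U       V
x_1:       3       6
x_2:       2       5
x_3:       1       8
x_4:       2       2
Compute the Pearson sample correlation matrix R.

Step 1 — column means:
  mean(U) = (3 + 2 + 1 + 2) / 4 = 8/4 = 2
  mean(V) = (6 + 5 + 8 + 2) / 4 = 21/4 = 5.25

Step 2 — sample variances and covariances s[i,j] = (1/(n-1)) · Σ_k (x_{k,i} - mean_i) · (x_{k,j} - mean_j), with n-1 = 3:
  s[U,U] = ((1)·(1) + (0)·(0) + (-1)·(-1) + (0)·(0)) / 3 = 2/3 = 0.6667
  s[U,V] = ((1)·(0.75) + (0)·(-0.25) + (-1)·(2.75) + (0)·(-3.25)) / 3 = -2/3 = -0.6667
  s[V,V] = ((0.75)·(0.75) + (-0.25)·(-0.25) + (2.75)·(2.75) + (-3.25)·(-3.25)) / 3 = 18.75/3 = 6.25
  Sample standard deviations s_i = √(s[i,i]):
  s(U) = √(0.6667) = 0.8165
  s(V) = √(6.25) = 2.5

Step 3 — r_{ij} = s_{ij} / (s_i · s_j):
  r[U,U] = 1 (diagonal).
  r[U,V] = -0.6667 / (0.8165 · 2.5) = -0.6667 / 2.0412 = -0.3266
  r[V,V] = 1 (diagonal).

R is symmetric with unit diagonal. Assembling:

R = [[1, -0.3266],
 [-0.3266, 1]]


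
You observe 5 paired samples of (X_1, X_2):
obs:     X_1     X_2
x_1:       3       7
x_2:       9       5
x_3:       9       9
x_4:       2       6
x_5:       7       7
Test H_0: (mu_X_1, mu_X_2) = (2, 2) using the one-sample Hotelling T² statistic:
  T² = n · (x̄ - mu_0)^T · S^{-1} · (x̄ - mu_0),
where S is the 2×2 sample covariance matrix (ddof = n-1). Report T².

Step 1 — sample mean vector:
  mean(X_1) = (3 + 9 + 9 + 2 + 7) / 5 = 30/5 = 6
  mean(X_2) = (7 + 5 + 9 + 6 + 7) / 5 = 34/5 = 6.8
  x̄ = (6, 6.8),  deviation x̄ - mu_0 = (6, 6.8) - (2, 2) = (4, 4.8).

Step 2 — sample covariance matrix, S[i,j] = (1/(n-1)) · Σ_k (x_{k,i} - mean_i) · (x_{k,j} - mean_j), divisor n-1 = 4:
  S[X_1,X_1] = ((-3)·(-3) + (3)·(3) + (3)·(3) + (-4)·(-4) + (1)·(1)) / 4 = 44/4 = 11
  S[X_1,X_2] = ((-3)·(0.2) + (3)·(-1.8) + (3)·(2.2) + (-4)·(-0.8) + (1)·(0.2)) / 4 = 4/4 = 1
  S[X_2,X_2] = ((0.2)·(0.2) + (-1.8)·(-1.8) + (2.2)·(2.2) + (-0.8)·(-0.8) + (0.2)·(0.2)) / 4 = 8.8/4 = 2.2
  S = [[11, 1],
 [1, 2.2]].

Step 3 — invert S. det(S) = 11·2.2 - (1)² = 23.2.
  S^{-1} = (1/det) · [[d, -b], [-b, a]] = [[0.0948, -0.0431],
 [-0.0431, 0.4741]].

Step 4 — quadratic form (x̄ - mu_0)^T · S^{-1} · (x̄ - mu_0):
  S^{-1} · (x̄ - mu_0) = (0.1724, 2.1034),
  (x̄ - mu_0)^T · [...] = (4)·(0.1724) + (4.8)·(2.1034) = 10.7862.

Step 5 — scale by n: T² = 5 · 10.7862 = 53.931.

T² ≈ 53.931
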